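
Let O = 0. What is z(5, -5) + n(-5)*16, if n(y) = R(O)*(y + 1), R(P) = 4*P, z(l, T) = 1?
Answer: 1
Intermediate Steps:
n(y) = 0 (n(y) = (4*0)*(y + 1) = 0*(1 + y) = 0)
z(5, -5) + n(-5)*16 = 1 + 0*16 = 1 + 0 = 1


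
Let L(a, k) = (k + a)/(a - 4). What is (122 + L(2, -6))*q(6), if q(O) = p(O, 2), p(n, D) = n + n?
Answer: 1488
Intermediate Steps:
p(n, D) = 2*n
q(O) = 2*O
L(a, k) = (a + k)/(-4 + a)
(122 + L(2, -6))*q(6) = (122 + (2 - 6)/(-4 + 2))*(2*6) = (122 - 4/(-2))*12 = (122 - ½*(-4))*12 = (122 + 2)*12 = 124*12 = 1488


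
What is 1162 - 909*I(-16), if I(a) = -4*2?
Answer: 8434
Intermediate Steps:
I(a) = -8
1162 - 909*I(-16) = 1162 - 909*(-8) = 1162 + 7272 = 8434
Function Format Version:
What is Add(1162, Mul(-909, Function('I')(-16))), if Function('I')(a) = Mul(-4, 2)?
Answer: 8434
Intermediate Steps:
Function('I')(a) = -8
Add(1162, Mul(-909, Function('I')(-16))) = Add(1162, Mul(-909, -8)) = Add(1162, 7272) = 8434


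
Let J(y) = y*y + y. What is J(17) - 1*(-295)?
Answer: 601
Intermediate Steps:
J(y) = y + y**2 (J(y) = y**2 + y = y + y**2)
J(17) - 1*(-295) = 17*(1 + 17) - 1*(-295) = 17*18 + 295 = 306 + 295 = 601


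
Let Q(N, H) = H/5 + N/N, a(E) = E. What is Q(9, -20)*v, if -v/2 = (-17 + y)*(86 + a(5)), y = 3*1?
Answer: -7644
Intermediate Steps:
y = 3
Q(N, H) = 1 + H/5 (Q(N, H) = H*(⅕) + 1 = H/5 + 1 = 1 + H/5)
v = 2548 (v = -2*(-17 + 3)*(86 + 5) = -(-28)*91 = -2*(-1274) = 2548)
Q(9, -20)*v = (1 + (⅕)*(-20))*2548 = (1 - 4)*2548 = -3*2548 = -7644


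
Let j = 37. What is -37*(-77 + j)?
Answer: 1480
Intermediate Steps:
-37*(-77 + j) = -37*(-77 + 37) = -37*(-40) = 1480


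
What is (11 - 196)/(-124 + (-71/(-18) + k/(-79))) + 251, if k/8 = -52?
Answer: 41234051/163231 ≈ 252.61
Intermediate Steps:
k = -416 (k = 8*(-52) = -416)
(11 - 196)/(-124 + (-71/(-18) + k/(-79))) + 251 = (11 - 196)/(-124 + (-71/(-18) - 416/(-79))) + 251 = -185/(-124 + (-71*(-1/18) - 416*(-1/79))) + 251 = -185/(-124 + (71/18 + 416/79)) + 251 = -185/(-124 + 13097/1422) + 251 = -185/(-163231/1422) + 251 = -185*(-1422/163231) + 251 = 263070/163231 + 251 = 41234051/163231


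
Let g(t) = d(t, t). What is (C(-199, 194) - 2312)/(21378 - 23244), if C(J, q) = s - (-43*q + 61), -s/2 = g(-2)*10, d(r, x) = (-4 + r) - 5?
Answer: -2063/622 ≈ -3.3167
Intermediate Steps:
d(r, x) = -9 + r
g(t) = -9 + t
s = 220 (s = -2*(-9 - 2)*10 = -(-22)*10 = -2*(-110) = 220)
C(J, q) = 159 + 43*q (C(J, q) = 220 - (-43*q + 61) = 220 - (61 - 43*q) = 220 + (-61 + 43*q) = 159 + 43*q)
(C(-199, 194) - 2312)/(21378 - 23244) = ((159 + 43*194) - 2312)/(21378 - 23244) = ((159 + 8342) - 2312)/(-1866) = (8501 - 2312)*(-1/1866) = 6189*(-1/1866) = -2063/622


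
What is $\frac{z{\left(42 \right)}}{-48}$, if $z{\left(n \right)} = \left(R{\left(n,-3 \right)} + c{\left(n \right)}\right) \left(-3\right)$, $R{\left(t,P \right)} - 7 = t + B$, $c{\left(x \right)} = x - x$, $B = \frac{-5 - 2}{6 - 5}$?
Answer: $\frac{21}{8} \approx 2.625$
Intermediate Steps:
$B = -7$ ($B = - \frac{7}{1} = \left(-7\right) 1 = -7$)
$c{\left(x \right)} = 0$
$R{\left(t,P \right)} = t$ ($R{\left(t,P \right)} = 7 + \left(t - 7\right) = 7 + \left(-7 + t\right) = t$)
$z{\left(n \right)} = - 3 n$ ($z{\left(n \right)} = \left(n + 0\right) \left(-3\right) = n \left(-3\right) = - 3 n$)
$\frac{z{\left(42 \right)}}{-48} = \frac{\left(-3\right) 42}{-48} = \left(- \frac{1}{48}\right) \left(-126\right) = \frac{21}{8}$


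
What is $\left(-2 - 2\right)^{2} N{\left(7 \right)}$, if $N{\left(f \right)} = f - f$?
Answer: $0$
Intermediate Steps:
$N{\left(f \right)} = 0$
$\left(-2 - 2\right)^{2} N{\left(7 \right)} = \left(-2 - 2\right)^{2} \cdot 0 = \left(-4\right)^{2} \cdot 0 = 16 \cdot 0 = 0$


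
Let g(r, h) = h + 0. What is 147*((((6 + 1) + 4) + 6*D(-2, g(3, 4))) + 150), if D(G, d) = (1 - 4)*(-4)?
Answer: 34251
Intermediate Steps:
g(r, h) = h
D(G, d) = 12 (D(G, d) = -3*(-4) = 12)
147*((((6 + 1) + 4) + 6*D(-2, g(3, 4))) + 150) = 147*((((6 + 1) + 4) + 6*12) + 150) = 147*(((7 + 4) + 72) + 150) = 147*((11 + 72) + 150) = 147*(83 + 150) = 147*233 = 34251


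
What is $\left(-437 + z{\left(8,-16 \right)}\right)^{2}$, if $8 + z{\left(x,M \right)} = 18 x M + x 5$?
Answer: $7338681$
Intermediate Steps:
$z{\left(x,M \right)} = -8 + 5 x + 18 M x$ ($z{\left(x,M \right)} = -8 + \left(18 x M + x 5\right) = -8 + \left(18 M x + 5 x\right) = -8 + \left(5 x + 18 M x\right) = -8 + 5 x + 18 M x$)
$\left(-437 + z{\left(8,-16 \right)}\right)^{2} = \left(-437 + \left(-8 + 5 \cdot 8 + 18 \left(-16\right) 8\right)\right)^{2} = \left(-437 - 2272\right)^{2} = \left(-2709\right)^{2} = 7338681$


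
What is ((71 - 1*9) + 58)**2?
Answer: 14400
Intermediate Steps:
((71 - 1*9) + 58)**2 = ((71 - 9) + 58)**2 = (62 + 58)**2 = 120**2 = 14400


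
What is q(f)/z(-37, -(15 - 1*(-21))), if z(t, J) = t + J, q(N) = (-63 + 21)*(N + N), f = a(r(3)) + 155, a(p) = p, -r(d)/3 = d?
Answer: 168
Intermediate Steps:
r(d) = -3*d
f = 146 (f = -3*3 + 155 = -9 + 155 = 146)
q(N) = -84*N
z(t, J) = J + t
q(f)/z(-37, -(15 - 1*(-21))) = (-84*146)/(-(15 - 1*(-21)) - 37) = -12264/(-(15 + 21) - 37) = -12264/(-1*36 - 37) = -12264/(-36 - 37) = -12264/(-73) = -12264*(-1/73) = 168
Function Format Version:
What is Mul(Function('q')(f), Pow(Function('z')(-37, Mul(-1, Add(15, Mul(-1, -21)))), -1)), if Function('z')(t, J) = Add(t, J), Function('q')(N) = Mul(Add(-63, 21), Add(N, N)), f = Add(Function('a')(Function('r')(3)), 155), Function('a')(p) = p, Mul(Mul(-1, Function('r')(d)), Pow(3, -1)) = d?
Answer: 168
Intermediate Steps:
Function('r')(d) = Mul(-3, d)
f = 146 (f = Add(Mul(-3, 3), 155) = Add(-9, 155) = 146)
Function('q')(N) = Mul(-84, N) (Function('q')(N) = Mul(-42, Mul(2, N)) = Mul(-84, N))
Function('z')(t, J) = Add(J, t)
Mul(Function('q')(f), Pow(Function('z')(-37, Mul(-1, Add(15, Mul(-1, -21)))), -1)) = Mul(Mul(-84, 146), Pow(Add(Mul(-1, Add(15, Mul(-1, -21))), -37), -1)) = Mul(-12264, Pow(Add(Mul(-1, Add(15, 21)), -37), -1)) = Mul(-12264, Pow(Add(Mul(-1, 36), -37), -1)) = Mul(-12264, Pow(Add(-36, -37), -1)) = Mul(-12264, Pow(-73, -1)) = Mul(-12264, Rational(-1, 73)) = 168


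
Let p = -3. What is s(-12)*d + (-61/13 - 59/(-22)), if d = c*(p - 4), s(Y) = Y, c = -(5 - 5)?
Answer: -575/286 ≈ -2.0105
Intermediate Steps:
c = 0 (c = -1*0 = 0)
d = 0 (d = 0*(-3 - 4) = 0*(-7) = 0)
s(-12)*d + (-61/13 - 59/(-22)) = -12*0 + (-61/13 - 59/(-22)) = 0 + (-61*1/13 - 59*(-1/22)) = 0 + (-61/13 + 59/22) = 0 - 575/286 = -575/286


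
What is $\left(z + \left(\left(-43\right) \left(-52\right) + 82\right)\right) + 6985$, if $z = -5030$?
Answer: $4273$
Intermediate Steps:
$\left(z + \left(\left(-43\right) \left(-52\right) + 82\right)\right) + 6985 = \left(-5030 + \left(\left(-43\right) \left(-52\right) + 82\right)\right) + 6985 = \left(-5030 + \left(2236 + 82\right)\right) + 6985 = \left(-5030 + 2318\right) + 6985 = -2712 + 6985 = 4273$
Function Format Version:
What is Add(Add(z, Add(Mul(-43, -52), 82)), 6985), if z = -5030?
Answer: 4273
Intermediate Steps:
Add(Add(z, Add(Mul(-43, -52), 82)), 6985) = Add(Add(-5030, Add(Mul(-43, -52), 82)), 6985) = Add(Add(-5030, Add(2236, 82)), 6985) = Add(Add(-5030, 2318), 6985) = Add(-2712, 6985) = 4273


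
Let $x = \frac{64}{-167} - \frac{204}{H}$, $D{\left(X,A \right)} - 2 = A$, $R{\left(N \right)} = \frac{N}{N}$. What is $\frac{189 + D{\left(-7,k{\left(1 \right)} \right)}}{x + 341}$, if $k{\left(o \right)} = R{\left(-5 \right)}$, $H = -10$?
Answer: $\frac{53440}{100483} \approx 0.53183$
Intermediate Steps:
$R{\left(N \right)} = 1$
$k{\left(o \right)} = 1$
$D{\left(X,A \right)} = 2 + A$
$x = \frac{16714}{835}$ ($x = \frac{64}{-167} - \frac{204}{-10} = 64 \left(- \frac{1}{167}\right) - - \frac{102}{5} = - \frac{64}{167} + \frac{102}{5} = \frac{16714}{835} \approx 20.017$)
$\frac{189 + D{\left(-7,k{\left(1 \right)} \right)}}{x + 341} = \frac{189 + \left(2 + 1\right)}{\frac{16714}{835} + 341} = \frac{189 + 3}{\frac{301449}{835}} = 192 \cdot \frac{835}{301449} = \frac{53440}{100483}$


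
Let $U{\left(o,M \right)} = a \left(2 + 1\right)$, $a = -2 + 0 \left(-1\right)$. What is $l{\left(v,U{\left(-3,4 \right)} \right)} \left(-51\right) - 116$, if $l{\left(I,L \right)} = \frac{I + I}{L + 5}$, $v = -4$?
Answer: $-524$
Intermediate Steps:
$a = -2$ ($a = -2 + 0 = -2$)
$U{\left(o,M \right)} = -6$ ($U{\left(o,M \right)} = - 2 \left(2 + 1\right) = \left(-2\right) 3 = -6$)
$l{\left(I,L \right)} = \frac{2 I}{5 + L}$
$l{\left(v,U{\left(-3,4 \right)} \right)} \left(-51\right) - 116 = 2 \left(-4\right) \frac{1}{5 - 6} \left(-51\right) - 116 = 2 \left(-4\right) \frac{1}{-1} \left(-51\right) - 116 = 2 \left(-4\right) \left(-1\right) \left(-51\right) - 116 = 8 \left(-51\right) - 116 = -408 - 116 = -524$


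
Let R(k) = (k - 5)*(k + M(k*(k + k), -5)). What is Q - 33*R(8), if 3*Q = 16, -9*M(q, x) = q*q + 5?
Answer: 538477/3 ≈ 1.7949e+5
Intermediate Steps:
M(q, x) = -5/9 - q²/9 (M(q, x) = -(q*q + 5)/9 = -(q² + 5)/9 = -(5 + q²)/9 = -5/9 - q²/9)
Q = 16/3 (Q = (⅓)*16 = 16/3 ≈ 5.3333)
R(k) = (-5 + k)*(-5/9 + k - 4*k⁴/9) (R(k) = (k - 5)*(k + (-5/9 - k²*(k + k)²/9)) = (-5 + k)*(k + (-5/9 - 4*k⁴/9)) = (-5 + k)*(-5/9 + k - 4*k⁴/9))
Q - 33*R(8) = 16/3 - 33*(25/9 + 8² - 50/9*8 - 4/9*8⁵ + (20/9)*8⁴) = 16/3 - 33*(25/9 + 64 - 400/9 - 4/9*32768 + (20/9)*4096) = 16/3 - 33*(25/9 + 64 - 400/9 - 131072/9 + 81920/9) = 16/3 - 33*(-5439) = 16/3 + 179487 = 538477/3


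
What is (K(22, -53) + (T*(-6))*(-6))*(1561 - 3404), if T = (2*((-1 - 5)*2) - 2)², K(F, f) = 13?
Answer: -44875207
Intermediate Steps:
T = 676 (T = (2*(-6*2) - 2)² = (2*(-12) - 2)² = (-24 - 2)² = (-26)² = 676)
(K(22, -53) + (T*(-6))*(-6))*(1561 - 3404) = (13 + (676*(-6))*(-6))*(1561 - 3404) = (13 - 4056*(-6))*(-1843) = (13 + 24336)*(-1843) = 24349*(-1843) = -44875207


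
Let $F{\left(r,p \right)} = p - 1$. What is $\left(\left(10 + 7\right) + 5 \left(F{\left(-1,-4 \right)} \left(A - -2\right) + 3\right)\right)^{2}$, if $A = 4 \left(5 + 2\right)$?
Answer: $515524$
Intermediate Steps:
$F{\left(r,p \right)} = -1 + p$ ($F{\left(r,p \right)} = p - 1 = -1 + p$)
$A = 28$ ($A = 4 \cdot 7 = 28$)
$\left(\left(10 + 7\right) + 5 \left(F{\left(-1,-4 \right)} \left(A - -2\right) + 3\right)\right)^{2} = \left(\left(10 + 7\right) + 5 \left(\left(-1 - 4\right) \left(28 - -2\right) + 3\right)\right)^{2} = \left(17 + 5 \left(- 5 \left(28 + 2\right) + 3\right)\right)^{2} = \left(17 + 5 \left(\left(-5\right) 30 + 3\right)\right)^{2} = \left(17 + 5 \left(-150 + 3\right)\right)^{2} = \left(17 + 5 \left(-147\right)\right)^{2} = \left(17 - 735\right)^{2} = \left(-718\right)^{2} = 515524$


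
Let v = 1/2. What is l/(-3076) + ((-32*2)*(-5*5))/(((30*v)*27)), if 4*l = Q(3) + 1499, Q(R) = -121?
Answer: 1912831/498312 ≈ 3.8386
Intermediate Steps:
v = 1/2 ≈ 0.50000
l = 689/2 (l = (-121 + 1499)/4 = (1/4)*1378 = 689/2 ≈ 344.50)
l/(-3076) + ((-32*2)*(-5*5))/(((30*v)*27)) = (689/2)/(-3076) + ((-32*2)*(-5*5))/(((30*(1/2))*27)) = (689/2)*(-1/3076) + (-64*(-25))/((15*27)) = -689/6152 + 1600/405 = -689/6152 + 1600*(1/405) = -689/6152 + 320/81 = 1912831/498312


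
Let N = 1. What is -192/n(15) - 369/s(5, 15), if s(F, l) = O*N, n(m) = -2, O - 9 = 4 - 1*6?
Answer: 303/7 ≈ 43.286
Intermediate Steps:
O = 7 (O = 9 + (4 - 1*6) = 9 + (4 - 6) = 9 - 2 = 7)
s(F, l) = 7 (s(F, l) = 7*1 = 7)
-192/n(15) - 369/s(5, 15) = -192/(-2) - 369/7 = -192*(-½) - 369*⅐ = 96 - 369/7 = 303/7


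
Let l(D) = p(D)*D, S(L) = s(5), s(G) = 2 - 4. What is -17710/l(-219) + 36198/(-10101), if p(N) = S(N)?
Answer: -32457239/737373 ≈ -44.017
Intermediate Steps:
s(G) = -2
S(L) = -2
p(N) = -2
l(D) = -2*D
-17710/l(-219) + 36198/(-10101) = -17710/((-2*(-219))) + 36198/(-10101) = -17710/438 + 36198*(-1/10101) = -17710*1/438 - 12066/3367 = -8855/219 - 12066/3367 = -32457239/737373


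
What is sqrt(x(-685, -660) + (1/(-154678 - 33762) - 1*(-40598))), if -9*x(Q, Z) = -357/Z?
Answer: sqrt(392480492479382230)/3109260 ≈ 201.49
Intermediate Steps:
x(Q, Z) = 119/(3*Z) (x(Q, Z) = -(-119)/(3*Z) = 119/(3*Z))
sqrt(x(-685, -660) + (1/(-154678 - 33762) - 1*(-40598))) = sqrt((119/3)/(-660) + (1/(-154678 - 33762) - 1*(-40598))) = sqrt((119/3)*(-1/660) + (1/(-188440) + 40598)) = sqrt(-119/1980 + (-1/188440 + 40598)) = sqrt(-119/1980 + 7650287119/188440) = sqrt(757377303563/18655560) = sqrt(392480492479382230)/3109260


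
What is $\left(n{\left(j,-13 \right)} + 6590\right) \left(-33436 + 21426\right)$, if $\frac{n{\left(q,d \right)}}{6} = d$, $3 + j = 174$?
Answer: $-78209120$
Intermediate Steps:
$j = 171$ ($j = -3 + 174 = 171$)
$n{\left(q,d \right)} = 6 d$
$\left(n{\left(j,-13 \right)} + 6590\right) \left(-33436 + 21426\right) = \left(6 \left(-13\right) + 6590\right) \left(-33436 + 21426\right) = \left(-78 + 6590\right) \left(-12010\right) = 6512 \left(-12010\right) = -78209120$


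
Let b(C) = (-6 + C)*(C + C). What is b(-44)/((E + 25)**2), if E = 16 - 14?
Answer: 4400/729 ≈ 6.0357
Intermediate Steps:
E = 2
b(C) = 2*C*(-6 + C) (b(C) = (-6 + C)*(2*C) = 2*C*(-6 + C))
b(-44)/((E + 25)**2) = (2*(-44)*(-6 - 44))/((2 + 25)**2) = (2*(-44)*(-50))/(27**2) = 4400/729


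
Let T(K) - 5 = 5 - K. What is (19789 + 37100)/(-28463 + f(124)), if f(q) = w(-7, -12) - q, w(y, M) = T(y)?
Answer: -56889/28570 ≈ -1.9912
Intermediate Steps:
T(K) = 10 - K (T(K) = 5 + (5 - K) = 10 - K)
w(y, M) = 10 - y
f(q) = 17 - q (f(q) = (10 - 1*(-7)) - q = (10 + 7) - q = 17 - q)
(19789 + 37100)/(-28463 + f(124)) = (19789 + 37100)/(-28463 + (17 - 1*124)) = 56889/(-28463 + (17 - 124)) = 56889/(-28463 - 107) = 56889/(-28570) = 56889*(-1/28570) = -56889/28570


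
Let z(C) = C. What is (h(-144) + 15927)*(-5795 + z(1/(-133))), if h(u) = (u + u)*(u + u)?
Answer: -76203439056/133 ≈ -5.7296e+8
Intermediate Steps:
h(u) = 4*u**2 (h(u) = (2*u)*(2*u) = 4*u**2)
(h(-144) + 15927)*(-5795 + z(1/(-133))) = (4*(-144)**2 + 15927)*(-5795 + 1/(-133)) = (4*20736 + 15927)*(-5795 - 1/133) = (82944 + 15927)*(-770736/133) = 98871*(-770736/133) = -76203439056/133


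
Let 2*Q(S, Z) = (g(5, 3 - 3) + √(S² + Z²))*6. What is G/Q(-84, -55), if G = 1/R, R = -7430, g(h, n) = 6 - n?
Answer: 1/37317175 - √10081/223903050 ≈ -4.2163e-7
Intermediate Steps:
Q(S, Z) = 18 + 3*√(S² + Z²) (Q(S, Z) = (((6 - (3 - 3)) + √(S² + Z²))*6)/2 = (((6 - 1*0) + √(S² + Z²))*6)/2 = (((6 + 0) + √(S² + Z²))*6)/2 = ((6 + √(S² + Z²))*6)/2 = (36 + 6*√(S² + Z²))/2 = 18 + 3*√(S² + Z²))
G = -1/7430 (G = 1/(-7430) = -1/7430 ≈ -0.00013459)
G/Q(-84, -55) = -1/(7430*(18 + 3*√((-84)² + (-55)²))) = -1/(7430*(18 + 3*√(7056 + 3025))) = -1/(7430*(18 + 3*√10081))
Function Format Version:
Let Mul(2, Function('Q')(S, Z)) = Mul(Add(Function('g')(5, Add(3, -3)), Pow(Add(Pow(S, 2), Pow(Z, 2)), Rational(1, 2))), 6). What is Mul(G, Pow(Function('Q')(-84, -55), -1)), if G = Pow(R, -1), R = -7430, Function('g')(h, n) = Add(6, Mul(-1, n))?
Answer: Add(Rational(1, 37317175), Mul(Rational(-1, 223903050), Pow(10081, Rational(1, 2)))) ≈ -4.2163e-7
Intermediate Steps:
Function('Q')(S, Z) = Add(18, Mul(3, Pow(Add(Pow(S, 2), Pow(Z, 2)), Rational(1, 2)))) (Function('Q')(S, Z) = Mul(Rational(1, 2), Mul(Add(Add(6, Mul(-1, Add(3, -3))), Pow(Add(Pow(S, 2), Pow(Z, 2)), Rational(1, 2))), 6)) = Mul(Rational(1, 2), Mul(Add(Add(6, Mul(-1, 0)), Pow(Add(Pow(S, 2), Pow(Z, 2)), Rational(1, 2))), 6)) = Mul(Rational(1, 2), Mul(Add(Add(6, 0), Pow(Add(Pow(S, 2), Pow(Z, 2)), Rational(1, 2))), 6)) = Mul(Rational(1, 2), Mul(Add(6, Pow(Add(Pow(S, 2), Pow(Z, 2)), Rational(1, 2))), 6)) = Mul(Rational(1, 2), Add(36, Mul(6, Pow(Add(Pow(S, 2), Pow(Z, 2)), Rational(1, 2))))) = Add(18, Mul(3, Pow(Add(Pow(S, 2), Pow(Z, 2)), Rational(1, 2)))))
G = Rational(-1, 7430) (G = Pow(-7430, -1) = Rational(-1, 7430) ≈ -0.00013459)
Mul(G, Pow(Function('Q')(-84, -55), -1)) = Mul(Rational(-1, 7430), Pow(Add(18, Mul(3, Pow(Add(Pow(-84, 2), Pow(-55, 2)), Rational(1, 2)))), -1)) = Mul(Rational(-1, 7430), Pow(Add(18, Mul(3, Pow(Add(7056, 3025), Rational(1, 2)))), -1)) = Mul(Rational(-1, 7430), Pow(Add(18, Mul(3, Pow(10081, Rational(1, 2)))), -1))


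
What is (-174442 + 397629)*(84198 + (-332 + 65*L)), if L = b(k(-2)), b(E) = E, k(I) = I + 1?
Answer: 18703293787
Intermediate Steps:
k(I) = 1 + I
L = -1 (L = 1 - 2 = -1)
(-174442 + 397629)*(84198 + (-332 + 65*L)) = (-174442 + 397629)*(84198 + (-332 + 65*(-1))) = 223187*(84198 + (-332 - 65)) = 223187*(84198 - 397) = 223187*83801 = 18703293787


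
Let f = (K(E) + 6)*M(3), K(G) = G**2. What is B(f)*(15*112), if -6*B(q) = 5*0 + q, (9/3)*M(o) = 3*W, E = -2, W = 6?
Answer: -16800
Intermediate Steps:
M(o) = 6 (M(o) = (3*6)/3 = (1/3)*18 = 6)
f = 60 (f = ((-2)**2 + 6)*6 = (4 + 6)*6 = 10*6 = 60)
B(q) = -q/6 (B(q) = -(5*0 + q)/6 = -(0 + q)/6 = -q/6)
B(f)*(15*112) = (-1/6*60)*(15*112) = -10*1680 = -16800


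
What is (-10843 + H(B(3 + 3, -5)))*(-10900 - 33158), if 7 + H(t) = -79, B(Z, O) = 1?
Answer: 481509882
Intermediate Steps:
H(t) = -86 (H(t) = -7 - 79 = -86)
(-10843 + H(B(3 + 3, -5)))*(-10900 - 33158) = (-10843 - 86)*(-10900 - 33158) = -10929*(-44058) = 481509882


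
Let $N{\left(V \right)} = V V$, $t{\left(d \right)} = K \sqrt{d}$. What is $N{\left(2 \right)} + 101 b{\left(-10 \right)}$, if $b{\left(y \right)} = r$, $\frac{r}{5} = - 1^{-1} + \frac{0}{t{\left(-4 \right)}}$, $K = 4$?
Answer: $-501$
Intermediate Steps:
$t{\left(d \right)} = 4 \sqrt{d}$
$N{\left(V \right)} = V^{2}$
$r = -5$ ($r = 5 \left(- 1^{-1} + \frac{0}{4 \sqrt{-4}}\right) = 5 \left(\left(-1\right) 1 + \frac{0}{4 \cdot 2 i}\right) = 5 \left(-1 + \frac{0}{8 i}\right) = 5 \left(-1 + 0 \left(- \frac{i}{8}\right)\right) = 5 \left(-1 + 0\right) = 5 \left(-1\right) = -5$)
$b{\left(y \right)} = -5$
$N{\left(2 \right)} + 101 b{\left(-10 \right)} = 2^{2} + 101 \left(-5\right) = 4 - 505 = -501$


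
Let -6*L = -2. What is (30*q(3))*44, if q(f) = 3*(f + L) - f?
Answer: 9240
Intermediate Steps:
L = ⅓ (L = -⅙*(-2) = ⅓ ≈ 0.33333)
q(f) = 1 + 2*f (q(f) = 3*(f + ⅓) - f = 3*(⅓ + f) - f = (1 + 3*f) - f = 1 + 2*f)
(30*q(3))*44 = (30*(1 + 2*3))*44 = (30*(1 + 6))*44 = (30*7)*44 = 210*44 = 9240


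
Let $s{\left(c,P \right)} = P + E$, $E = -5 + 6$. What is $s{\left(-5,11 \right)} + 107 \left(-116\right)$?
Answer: $-12400$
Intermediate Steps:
$E = 1$
$s{\left(c,P \right)} = 1 + P$ ($s{\left(c,P \right)} = P + 1 = 1 + P$)
$s{\left(-5,11 \right)} + 107 \left(-116\right) = \left(1 + 11\right) + 107 \left(-116\right) = 12 - 12412 = -12400$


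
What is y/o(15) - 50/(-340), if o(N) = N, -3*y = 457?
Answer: -15313/1530 ≈ -10.008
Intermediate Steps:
y = -457/3 (y = -1/3*457 = -457/3 ≈ -152.33)
y/o(15) - 50/(-340) = -457/3/15 - 50/(-340) = -457/3*1/15 - 50*(-1/340) = -457/45 + 5/34 = -15313/1530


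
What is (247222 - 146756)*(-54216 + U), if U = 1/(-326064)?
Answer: -888013238647225/163032 ≈ -5.4469e+9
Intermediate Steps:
U = -1/326064 ≈ -3.0669e-6
(247222 - 146756)*(-54216 + U) = (247222 - 146756)*(-54216 - 1/326064) = 100466*(-17677885825/326064) = -888013238647225/163032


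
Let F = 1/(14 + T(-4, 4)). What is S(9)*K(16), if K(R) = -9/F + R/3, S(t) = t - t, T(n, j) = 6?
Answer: 0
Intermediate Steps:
S(t) = 0
F = 1/20 (F = 1/(14 + 6) = 1/20 ≈ 0.050000)
K(R) = -180 + R/3 (K(R) = -9/1/20 + R/3 = -9*20 + R*(⅓) = -180 + R/3)
S(9)*K(16) = 0*(-180 + (⅓)*16) = 0*(-180 + 16/3) = 0*(-524/3) = 0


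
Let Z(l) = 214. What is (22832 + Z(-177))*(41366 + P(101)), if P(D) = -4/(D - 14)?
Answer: 27646273516/29 ≈ 9.5332e+8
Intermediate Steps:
P(D) = -4/(-14 + D)
(22832 + Z(-177))*(41366 + P(101)) = (22832 + 214)*(41366 - 4/(-14 + 101)) = 23046*(41366 - 4/87) = 23046*(3598838/87) = 27646273516/29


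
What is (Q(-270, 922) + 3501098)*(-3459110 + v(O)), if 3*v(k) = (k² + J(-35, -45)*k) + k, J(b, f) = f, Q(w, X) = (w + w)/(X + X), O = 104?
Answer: -5579667310832290/461 ≈ -1.2103e+13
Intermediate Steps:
Q(w, X) = w/X (Q(w, X) = (2*w)/((2*X)) = (2*w)*(1/(2*X)) = w/X)
v(k) = -44*k/3 + k²/3 (v(k) = ((k² - 45*k) + k)/3 = (k² - 44*k)/3 = -44*k/3 + k²/3)
(Q(-270, 922) + 3501098)*(-3459110 + v(O)) = (-270/922 + 3501098)*(-3459110 + (⅓)*104*(-44 + 104)) = (-270*1/922 + 3501098)*(-3459110 + (⅓)*104*60) = (-135/461 + 3501098)*(-3459110 + 2080) = (1614006043/461)*(-3457030) = -5579667310832290/461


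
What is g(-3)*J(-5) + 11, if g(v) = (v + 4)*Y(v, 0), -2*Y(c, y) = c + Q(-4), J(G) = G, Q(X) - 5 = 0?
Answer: 16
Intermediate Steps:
Q(X) = 5 (Q(X) = 5 + 0 = 5)
Y(c, y) = -5/2 - c/2 (Y(c, y) = -(c + 5)/2 = -(5 + c)/2 = -5/2 - c/2)
g(v) = (4 + v)*(-5/2 - v/2) (g(v) = (v + 4)*(-5/2 - v/2) = (4 + v)*(-5/2 - v/2))
g(-3)*J(-5) + 11 = -(4 - 3)*(5 - 3)/2*(-5) + 11 = -1/2*1*2*(-5) + 11 = -1*(-5) + 11 = 5 + 11 = 16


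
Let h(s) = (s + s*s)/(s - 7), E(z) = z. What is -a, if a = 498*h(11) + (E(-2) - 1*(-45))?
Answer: -16477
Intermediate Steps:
h(s) = (s + s**2)/(-7 + s)
a = 16477 (a = 498*(11*(1 + 11)/(-7 + 11)) + (-2 - 1*(-45)) = 498*(11*12/4) + (-2 + 45) = 498*(11*(1/4)*12) + 43 = 498*33 + 43 = 16434 + 43 = 16477)
-a = -1*16477 = -16477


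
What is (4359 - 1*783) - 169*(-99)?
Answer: 20307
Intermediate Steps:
(4359 - 1*783) - 169*(-99) = (4359 - 783) + 16731 = 3576 + 16731 = 20307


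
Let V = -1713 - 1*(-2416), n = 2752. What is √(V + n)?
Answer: √3455 ≈ 58.779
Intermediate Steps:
V = 703 (V = -1713 + 2416 = 703)
√(V + n) = √(703 + 2752) = √3455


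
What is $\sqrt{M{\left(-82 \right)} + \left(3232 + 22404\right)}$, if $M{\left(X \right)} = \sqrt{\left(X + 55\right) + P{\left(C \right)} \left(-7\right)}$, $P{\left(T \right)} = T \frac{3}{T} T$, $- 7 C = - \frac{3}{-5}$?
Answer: $\frac{\sqrt{640900 + 15 i \sqrt{70}}}{5} \approx 160.11 + 0.015676 i$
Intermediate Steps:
$C = - \frac{3}{35}$ ($C = - \frac{\left(-3\right) \frac{1}{-5}}{7} = - \frac{\left(-3\right) \left(- \frac{1}{5}\right)}{7} = \left(- \frac{1}{7}\right) \frac{3}{5} = - \frac{3}{35} \approx -0.085714$)
$P{\left(T \right)} = 3 T$
$M{\left(X \right)} = \sqrt{\frac{284}{5} + X}$ ($M{\left(X \right)} = \sqrt{\left(X + 55\right) + 3 \left(- \frac{3}{35}\right) \left(-7\right)} = \sqrt{\left(55 + X\right) - - \frac{9}{5}} = \sqrt{\left(55 + X\right) + \frac{9}{5}} = \sqrt{\frac{284}{5} + X}$)
$\sqrt{M{\left(-82 \right)} + \left(3232 + 22404\right)} = \sqrt{\frac{\sqrt{1420 + 25 \left(-82\right)}}{5} + \left(3232 + 22404\right)} = \sqrt{\frac{\sqrt{1420 - 2050}}{5} + 25636} = \sqrt{\frac{\sqrt{-630}}{5} + 25636} = \sqrt{\frac{3 i \sqrt{70}}{5} + 25636} = \sqrt{25636 + \frac{3 i \sqrt{70}}{5}}$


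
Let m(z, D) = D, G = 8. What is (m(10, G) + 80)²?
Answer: 7744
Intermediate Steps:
(m(10, G) + 80)² = (8 + 80)² = 88² = 7744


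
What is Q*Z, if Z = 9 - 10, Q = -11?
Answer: 11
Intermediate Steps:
Z = -1
Q*Z = -11*(-1) = 11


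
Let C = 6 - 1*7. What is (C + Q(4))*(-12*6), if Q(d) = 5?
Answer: -288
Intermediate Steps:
C = -1 (C = 6 - 7 = -1)
(C + Q(4))*(-12*6) = (-1 + 5)*(-12*6) = 4*(-72) = -288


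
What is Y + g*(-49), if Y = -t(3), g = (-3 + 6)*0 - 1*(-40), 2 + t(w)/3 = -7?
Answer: -1933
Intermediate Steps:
t(w) = -27 (t(w) = -6 + 3*(-7) = -6 - 21 = -27)
g = 40 (g = 3*0 + 40 = 0 + 40 = 40)
Y = 27 (Y = -1*(-27) = 27)
Y + g*(-49) = 27 + 40*(-49) = 27 - 1960 = -1933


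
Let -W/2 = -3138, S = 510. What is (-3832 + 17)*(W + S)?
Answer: -25888590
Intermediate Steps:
W = 6276 (W = -2*(-3138) = 6276)
(-3832 + 17)*(W + S) = (-3832 + 17)*(6276 + 510) = -3815*6786 = -25888590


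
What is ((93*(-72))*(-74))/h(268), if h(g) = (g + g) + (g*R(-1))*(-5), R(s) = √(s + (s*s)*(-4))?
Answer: 82584/2881 + 206460*I*√5/2881 ≈ 28.665 + 160.24*I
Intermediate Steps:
R(s) = √(s - 4*s²) (R(s) = √(s + s²*(-4)) = √(s - 4*s²))
h(g) = 2*g - 5*I*g*√5 (h(g) = (g + g) + (g*√(-(1 - 4*(-1))))*(-5) = 2*g + (g*√(-(1 + 4)))*(-5) = 2*g + (g*√(-1*5))*(-5) = 2*g + (g*√(-5))*(-5) = 2*g + (g*(I*√5))*(-5) = 2*g + (I*g*√5)*(-5) = 2*g - 5*I*g*√5)
((93*(-72))*(-74))/h(268) = ((93*(-72))*(-74))/((268*(2 - 5*I*√5))) = (-6696*(-74))/(536 - 1340*I*√5) = 495504/(536 - 1340*I*√5)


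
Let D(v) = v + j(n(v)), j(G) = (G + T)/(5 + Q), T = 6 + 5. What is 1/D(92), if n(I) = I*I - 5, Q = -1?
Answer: 2/4419 ≈ 0.00045259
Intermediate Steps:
T = 11
n(I) = -5 + I**2 (n(I) = I**2 - 5 = -5 + I**2)
j(G) = 11/4 + G/4 (j(G) = (G + 11)/(5 - 1) = (11 + G)/4 = (11 + G)*(1/4) = 11/4 + G/4)
D(v) = 3/2 + v + v**2/4 (D(v) = v + (11/4 + (-5 + v**2)/4) = v + (11/4 + (-5/4 + v**2/4)) = v + (3/2 + v**2/4) = 3/2 + v + v**2/4)
1/D(92) = 1/(3/2 + 92 + (1/4)*92**2) = 1/(3/2 + 92 + (1/4)*8464) = 1/(3/2 + 92 + 2116) = 1/(4419/2) = 2/4419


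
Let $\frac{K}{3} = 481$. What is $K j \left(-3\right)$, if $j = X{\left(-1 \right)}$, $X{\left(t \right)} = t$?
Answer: $4329$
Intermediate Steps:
$j = -1$
$K = 1443$ ($K = 3 \cdot 481 = 1443$)
$K j \left(-3\right) = 1443 \left(\left(-1\right) \left(-3\right)\right) = 1443 \cdot 3 = 4329$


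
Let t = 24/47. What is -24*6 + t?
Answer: -6744/47 ≈ -143.49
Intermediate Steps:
t = 24/47 (t = 24*(1/47) = 24/47 ≈ 0.51064)
-24*6 + t = -24*6 + 24/47 = -144 + 24/47 = -6744/47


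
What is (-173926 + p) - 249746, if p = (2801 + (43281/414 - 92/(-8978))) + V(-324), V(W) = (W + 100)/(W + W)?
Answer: -7037739689285/16726014 ≈ -4.2077e+5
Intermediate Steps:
V(W) = (100 + W)/(2*W) (V(W) = (100 + W)/((2*W)) = (100 + W)*(1/(2*W)) = (100 + W)/(2*W))
p = 48604114123/16726014 (p = (2801 + (43281/414 - 92/(-8978))) + (½)*(100 - 324)/(-324) = (2801 + (43281*(1/414) - 92*(-1/8978))) + (½)*(-1/324)*(-224) = (2801 + (4809/46 + 46/4489)) + 28/81 = (2801 + 21589717/206494) + 28/81 = 599979411/206494 + 28/81 = 48604114123/16726014 ≈ 2905.9)
(-173926 + p) - 249746 = (-173926 + 48604114123/16726014) - 249746 = -2860484596841/16726014 - 249746 = -7037739689285/16726014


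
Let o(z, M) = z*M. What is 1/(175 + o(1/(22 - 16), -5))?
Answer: 6/1045 ≈ 0.0057416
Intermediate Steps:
o(z, M) = M*z
1/(175 + o(1/(22 - 16), -5)) = 1/(175 - 5/(22 - 16)) = 1/(175 - 5/6) = 1/(1045/6) = 6/1045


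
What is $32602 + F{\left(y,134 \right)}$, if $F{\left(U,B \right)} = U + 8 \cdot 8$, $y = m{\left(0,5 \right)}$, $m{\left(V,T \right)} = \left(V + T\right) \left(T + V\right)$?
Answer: $32691$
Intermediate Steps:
$m{\left(V,T \right)} = \left(T + V\right)^{2}$ ($m{\left(V,T \right)} = \left(T + V\right) \left(T + V\right) = \left(T + V\right)^{2}$)
$y = 25$ ($y = \left(5 + 0\right)^{2} = 5^{2} = 25$)
$F{\left(U,B \right)} = 64 + U$ ($F{\left(U,B \right)} = U + 64 = 64 + U$)
$32602 + F{\left(y,134 \right)} = 32602 + \left(64 + 25\right) = 32602 + 89 = 32691$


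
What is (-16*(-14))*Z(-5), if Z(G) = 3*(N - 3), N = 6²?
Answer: 22176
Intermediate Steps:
N = 36
Z(G) = 99 (Z(G) = 3*(36 - 3) = 3*33 = 99)
(-16*(-14))*Z(-5) = -16*(-14)*99 = 224*99 = 22176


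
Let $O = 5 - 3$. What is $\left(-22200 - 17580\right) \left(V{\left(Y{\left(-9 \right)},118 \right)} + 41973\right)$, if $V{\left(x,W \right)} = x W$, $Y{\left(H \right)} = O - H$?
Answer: $-1721320380$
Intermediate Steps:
$O = 2$
$Y{\left(H \right)} = 2 - H$
$V{\left(x,W \right)} = W x$
$\left(-22200 - 17580\right) \left(V{\left(Y{\left(-9 \right)},118 \right)} + 41973\right) = \left(-22200 - 17580\right) \left(118 \left(2 - -9\right) + 41973\right) = - 39780 \left(118 \left(2 + 9\right) + 41973\right) = - 39780 \left(118 \cdot 11 + 41973\right) = - 39780 \left(1298 + 41973\right) = \left(-39780\right) 43271 = -1721320380$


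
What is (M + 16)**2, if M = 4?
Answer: 400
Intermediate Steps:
(M + 16)**2 = (4 + 16)**2 = 20**2 = 400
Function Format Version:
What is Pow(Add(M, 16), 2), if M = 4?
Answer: 400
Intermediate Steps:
Pow(Add(M, 16), 2) = Pow(Add(4, 16), 2) = Pow(20, 2) = 400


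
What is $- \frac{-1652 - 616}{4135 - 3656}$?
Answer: $\frac{2268}{479} \approx 4.7349$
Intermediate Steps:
$- \frac{-1652 - 616}{4135 - 3656} = - \frac{-1652 - 616}{479} = - \frac{-2268}{479} = \left(-1\right) \left(- \frac{2268}{479}\right) = \frac{2268}{479}$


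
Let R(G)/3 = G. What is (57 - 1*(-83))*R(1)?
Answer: 420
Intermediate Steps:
R(G) = 3*G
(57 - 1*(-83))*R(1) = (57 - 1*(-83))*(3*1) = (57 + 83)*3 = 140*3 = 420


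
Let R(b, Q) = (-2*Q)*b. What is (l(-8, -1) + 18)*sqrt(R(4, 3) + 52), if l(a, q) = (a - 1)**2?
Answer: 198*sqrt(7) ≈ 523.86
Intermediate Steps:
l(a, q) = (-1 + a)**2
R(b, Q) = -2*Q*b
(l(-8, -1) + 18)*sqrt(R(4, 3) + 52) = ((-1 - 8)**2 + 18)*sqrt(-2*3*4 + 52) = ((-9)**2 + 18)*sqrt(-24 + 52) = (81 + 18)*sqrt(28) = 99*(2*sqrt(7)) = 198*sqrt(7)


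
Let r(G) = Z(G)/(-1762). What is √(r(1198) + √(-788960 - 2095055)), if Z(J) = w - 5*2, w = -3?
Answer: √(22906 + 3104644*I*√2884015)/1762 ≈ 29.14 + 29.14*I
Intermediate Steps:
Z(J) = -13 (Z(J) = -3 - 5*2 = -3 - 10 = -13)
r(G) = 13/1762 (r(G) = -13/(-1762) = -13*(-1/1762) = 13/1762)
√(r(1198) + √(-788960 - 2095055)) = √(13/1762 + √(-788960 - 2095055)) = √(13/1762 + √(-2884015)) = √(13/1762 + I*√2884015)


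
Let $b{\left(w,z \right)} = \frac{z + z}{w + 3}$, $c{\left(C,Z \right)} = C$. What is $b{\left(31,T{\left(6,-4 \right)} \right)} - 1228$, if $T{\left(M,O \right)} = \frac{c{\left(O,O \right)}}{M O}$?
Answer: $- \frac{125255}{102} \approx -1228.0$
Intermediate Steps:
$T{\left(M,O \right)} = \frac{1}{M}$ ($T{\left(M,O \right)} = \frac{O}{M O} = O \frac{1}{M O} = \frac{1}{M}$)
$b{\left(w,z \right)} = \frac{2 z}{3 + w}$
$b{\left(31,T{\left(6,-4 \right)} \right)} - 1228 = \frac{2}{6 \left(3 + 31\right)} - 1228 = 2 \cdot \frac{1}{6} \cdot \frac{1}{34} - 1228 = \frac{1}{102} - 1228 = - \frac{125255}{102}$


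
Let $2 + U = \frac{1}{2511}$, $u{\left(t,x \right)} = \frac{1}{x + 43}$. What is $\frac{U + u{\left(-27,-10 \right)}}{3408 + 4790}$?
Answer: $- \frac{27197}{113218479} \approx -0.00024022$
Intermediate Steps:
$u{\left(t,x \right)} = \frac{1}{43 + x}$
$U = - \frac{5021}{2511}$ ($U = -2 + \frac{1}{2511} = - \frac{5021}{2511} \approx -1.9996$)
$\frac{U + u{\left(-27,-10 \right)}}{3408 + 4790} = \frac{- \frac{5021}{2511} + \frac{1}{43 - 10}}{3408 + 4790} = \frac{- \frac{5021}{2511} + \frac{1}{33}}{8198} = \left(- \frac{5021}{2511} + \frac{1}{33}\right) \frac{1}{8198} = \left(- \frac{54394}{27621}\right) \frac{1}{8198} = - \frac{27197}{113218479}$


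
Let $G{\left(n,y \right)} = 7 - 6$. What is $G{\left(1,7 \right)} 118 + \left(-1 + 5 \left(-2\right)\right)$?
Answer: $107$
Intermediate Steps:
$G{\left(n,y \right)} = 1$
$G{\left(1,7 \right)} 118 + \left(-1 + 5 \left(-2\right)\right) = 1 \cdot 118 + \left(-1 + 5 \left(-2\right)\right) = 118 - 11 = 107$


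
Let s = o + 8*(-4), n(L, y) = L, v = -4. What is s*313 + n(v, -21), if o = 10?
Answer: -6890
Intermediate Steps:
s = -22 (s = 10 + 8*(-4) = 10 - 32 = -22)
s*313 + n(v, -21) = -22*313 - 4 = -6886 - 4 = -6890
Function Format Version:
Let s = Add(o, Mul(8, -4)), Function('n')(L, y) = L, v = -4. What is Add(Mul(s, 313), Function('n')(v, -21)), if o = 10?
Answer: -6890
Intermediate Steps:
s = -22 (s = Add(10, Mul(8, -4)) = Add(10, -32) = -22)
Add(Mul(s, 313), Function('n')(v, -21)) = Add(Mul(-22, 313), -4) = Add(-6886, -4) = -6890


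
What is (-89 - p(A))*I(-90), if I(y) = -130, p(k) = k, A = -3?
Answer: 11180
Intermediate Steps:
(-89 - p(A))*I(-90) = (-89 - 1*(-3))*(-130) = (-89 + 3)*(-130) = -86*(-130) = 11180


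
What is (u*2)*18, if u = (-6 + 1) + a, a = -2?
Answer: -252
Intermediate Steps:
u = -7 (u = (-6 + 1) - 2 = -5 - 2 = -7)
(u*2)*18 = -7*2*18 = -14*18 = -252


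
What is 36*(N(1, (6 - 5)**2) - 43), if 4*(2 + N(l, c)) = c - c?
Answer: -1620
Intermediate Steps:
N(l, c) = -2 (N(l, c) = -2 + (c - c)/4 = -2 + (1/4)*0 = -2 + 0 = -2)
36*(N(1, (6 - 5)**2) - 43) = 36*(-2 - 43) = 36*(-45) = -1620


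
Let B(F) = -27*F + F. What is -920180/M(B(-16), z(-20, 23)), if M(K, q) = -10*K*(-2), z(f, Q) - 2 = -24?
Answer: -46009/416 ≈ -110.60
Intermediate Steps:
B(F) = -26*F
z(f, Q) = -22 (z(f, Q) = 2 - 24 = -22)
M(K, q) = 20*K
-920180/M(B(-16), z(-20, 23)) = -920180/(20*(-26*(-16))) = -920180/(20*416) = -920180/8320 = -920180*1/8320 = -46009/416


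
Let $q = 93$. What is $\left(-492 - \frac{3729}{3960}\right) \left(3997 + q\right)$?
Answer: $- \frac{24193577}{12} \approx -2.0161 \cdot 10^{6}$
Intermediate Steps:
$\left(-492 - \frac{3729}{3960}\right) \left(3997 + q\right) = \left(-492 - \frac{3729}{3960}\right) \left(3997 + 93\right) = \left(-492 - \frac{113}{120}\right) 4090 = \left(- \frac{59153}{120}\right) 4090 = - \frac{24193577}{12}$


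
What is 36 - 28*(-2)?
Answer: 92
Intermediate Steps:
36 - 28*(-2) = 36 + 56 = 92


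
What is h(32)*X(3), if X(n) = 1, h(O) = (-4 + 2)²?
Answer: 4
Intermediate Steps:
h(O) = 4 (h(O) = (-2)² = 4)
h(32)*X(3) = 4*1 = 4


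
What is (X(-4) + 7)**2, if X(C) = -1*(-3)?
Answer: 100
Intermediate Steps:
X(C) = 3
(X(-4) + 7)**2 = (3 + 7)**2 = 10**2 = 100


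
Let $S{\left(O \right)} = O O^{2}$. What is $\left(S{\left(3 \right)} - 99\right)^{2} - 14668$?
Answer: $-9484$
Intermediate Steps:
$S{\left(O \right)} = O^{3}$
$\left(S{\left(3 \right)} - 99\right)^{2} - 14668 = \left(3^{3} - 99\right)^{2} - 14668 = \left(27 - 99\right)^{2} - 14668 = \left(-72\right)^{2} - 14668 = 5184 - 14668 = -9484$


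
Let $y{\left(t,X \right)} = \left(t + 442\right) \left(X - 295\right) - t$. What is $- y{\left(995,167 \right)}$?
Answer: $184931$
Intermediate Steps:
$y{\left(t,X \right)} = - t + \left(-295 + X\right) \left(442 + t\right)$ ($y{\left(t,X \right)} = \left(442 + t\right) \left(-295 + X\right) - t = \left(-295 + X\right) \left(442 + t\right) - t = - t + \left(-295 + X\right) \left(442 + t\right)$)
$- y{\left(995,167 \right)} = - (-130390 - 294520 + 442 \cdot 167 + 167 \cdot 995) = - (-130390 - 294520 + 73814 + 166165) = \left(-1\right) \left(-184931\right) = 184931$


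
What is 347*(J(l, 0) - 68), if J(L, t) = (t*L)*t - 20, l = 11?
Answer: -30536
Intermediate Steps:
J(L, t) = -20 + L*t² (J(L, t) = (L*t)*t - 20 = L*t² - 20 = -20 + L*t²)
347*(J(l, 0) - 68) = 347*((-20 + 11*0²) - 68) = 347*((-20 + 11*0) - 68) = 347*((-20 + 0) - 68) = 347*(-20 - 68) = 347*(-88) = -30536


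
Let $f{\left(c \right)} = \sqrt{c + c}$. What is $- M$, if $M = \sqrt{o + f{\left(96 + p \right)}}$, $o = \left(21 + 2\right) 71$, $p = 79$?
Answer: $- \sqrt{1633 + 5 \sqrt{14}} \approx -40.641$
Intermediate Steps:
$o = 1633$ ($o = 23 \cdot 71 = 1633$)
$f{\left(c \right)} = \sqrt{2} \sqrt{c}$ ($f{\left(c \right)} = \sqrt{2 c} = \sqrt{2} \sqrt{c}$)
$M = \sqrt{1633 + 5 \sqrt{14}}$ ($M = \sqrt{1633 + \sqrt{2} \sqrt{96 + 79}} = \sqrt{1633 + \sqrt{2} \sqrt{175}} = \sqrt{1633 + \sqrt{2} \cdot 5 \sqrt{7}} = \sqrt{1633 + 5 \sqrt{14}} \approx 40.641$)
$- M = - \sqrt{1633 + 5 \sqrt{14}}$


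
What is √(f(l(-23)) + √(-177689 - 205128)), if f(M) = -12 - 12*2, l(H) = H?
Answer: √(-36 + I*√382817) ≈ 17.085 + 18.108*I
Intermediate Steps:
f(M) = -36 (f(M) = -12 - 24 = -36)
√(f(l(-23)) + √(-177689 - 205128)) = √(-36 + √(-177689 - 205128)) = √(-36 + √(-382817)) = √(-36 + I*√382817)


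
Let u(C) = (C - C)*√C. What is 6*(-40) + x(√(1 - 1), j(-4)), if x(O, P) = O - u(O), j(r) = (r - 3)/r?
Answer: -240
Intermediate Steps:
j(r) = (-3 + r)/r
u(C) = 0 (u(C) = 0*√C = 0)
x(O, P) = O (x(O, P) = O - 1*0 = O + 0 = O)
6*(-40) + x(√(1 - 1), j(-4)) = 6*(-40) + √(1 - 1) = -240 + √0 = -240 + 0 = -240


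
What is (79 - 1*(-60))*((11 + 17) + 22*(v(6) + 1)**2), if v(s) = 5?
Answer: 113980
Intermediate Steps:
(79 - 1*(-60))*((11 + 17) + 22*(v(6) + 1)**2) = (79 - 1*(-60))*((11 + 17) + 22*(5 + 1)**2) = (79 + 60)*(28 + 22*6**2) = 139*(28 + 22*36) = 139*(28 + 792) = 139*820 = 113980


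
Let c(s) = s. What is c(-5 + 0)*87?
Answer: -435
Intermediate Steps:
c(-5 + 0)*87 = (-5 + 0)*87 = -5*87 = -435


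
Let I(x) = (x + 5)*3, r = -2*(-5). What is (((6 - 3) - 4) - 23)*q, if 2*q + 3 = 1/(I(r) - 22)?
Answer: 816/23 ≈ 35.478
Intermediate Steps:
r = 10
I(x) = 15 + 3*x (I(x) = (5 + x)*3 = 15 + 3*x)
q = -34/23 (q = -3/2 + 1/(2*((15 + 3*10) - 22)) = -3/2 + 1/(2*((15 + 30) - 22)) = -3/2 + 1/(2*(45 - 22)) = -3/2 + (½)/23 = -3/2 + (½)*(1/23) = -3/2 + 1/46 = -34/23 ≈ -1.4783)
(((6 - 3) - 4) - 23)*q = (((6 - 3) - 4) - 23)*(-34/23) = ((3 - 4) - 23)*(-34/23) = (-1 - 23)*(-34/23) = -24*(-34/23) = 816/23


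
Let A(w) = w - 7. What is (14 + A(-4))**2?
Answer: 9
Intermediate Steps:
A(w) = -7 + w
(14 + A(-4))**2 = (14 + (-7 - 4))**2 = (14 - 11)**2 = 3**2 = 9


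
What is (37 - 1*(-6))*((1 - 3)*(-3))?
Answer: 258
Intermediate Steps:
(37 - 1*(-6))*((1 - 3)*(-3)) = (37 + 6)*(-2*(-3)) = 43*6 = 258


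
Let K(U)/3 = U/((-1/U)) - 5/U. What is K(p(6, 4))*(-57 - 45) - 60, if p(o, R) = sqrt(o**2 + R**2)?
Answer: 15852 + 765*sqrt(13)/13 ≈ 16064.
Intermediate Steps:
p(o, R) = sqrt(R**2 + o**2)
K(U) = -15/U - 3*U**2 (K(U) = 3*(U/((-1/U)) - 5/U) = 3*(U*(-U) - 5/U) = 3*(-U**2 - 5/U) = -15/U - 3*U**2)
K(p(6, 4))*(-57 - 45) - 60 = (3*(-5 - (sqrt(4**2 + 6**2))**3)/(sqrt(4**2 + 6**2)))*(-57 - 45) - 60 = (3*(-5 - (sqrt(16 + 36))**3)/(sqrt(16 + 36)))*(-102) - 60 = (3*(-5 - (sqrt(52))**3)/(sqrt(52)))*(-102) - 60 = (3*(-5 - (2*sqrt(13))**3)/((2*sqrt(13))))*(-102) - 60 = (3*(sqrt(13)/26)*(-5 - 104*sqrt(13)))*(-102) - 60 = (3*sqrt(13)*(-5 - 104*sqrt(13))/26)*(-102) - 60 = -153*sqrt(13)*(-5 - 104*sqrt(13))/13 - 60 = -60 - 153*sqrt(13)*(-5 - 104*sqrt(13))/13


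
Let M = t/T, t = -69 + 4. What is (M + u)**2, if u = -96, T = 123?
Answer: 140968129/15129 ≈ 9317.8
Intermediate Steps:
t = -65
M = -65/123 ≈ -0.52846
(M + u)**2 = (-65/123 - 96)**2 = (-11873/123)**2 = 140968129/15129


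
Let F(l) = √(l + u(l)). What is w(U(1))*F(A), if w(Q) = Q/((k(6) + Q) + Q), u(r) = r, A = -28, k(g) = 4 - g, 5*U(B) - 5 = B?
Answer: 6*I*√14 ≈ 22.45*I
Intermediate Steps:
U(B) = 1 + B/5
F(l) = √2*√l (F(l) = √(l + l) = √(2*l) = √2*√l)
w(Q) = Q/(-2 + 2*Q) (w(Q) = Q/(((4 - 1*6) + Q) + Q) = Q/(((4 - 6) + Q) + Q) = Q/((-2 + Q) + Q) = Q/(-2 + 2*Q))
w(U(1))*F(A) = ((1 + (⅕)*1)/(2*(-1 + (1 + (⅕)*1))))*(√2*√(-28)) = ((1 + ⅕)/(2*(-1 + (1 + ⅕))))*(√2*(2*I*√7)) = ((½)*(6/5)/(-1 + 6/5))*(2*I*√14) = ((½)*(6/5)/(⅕))*(2*I*√14) = ((½)*(6/5)*5)*(2*I*√14) = 3*(2*I*√14) = 6*I*√14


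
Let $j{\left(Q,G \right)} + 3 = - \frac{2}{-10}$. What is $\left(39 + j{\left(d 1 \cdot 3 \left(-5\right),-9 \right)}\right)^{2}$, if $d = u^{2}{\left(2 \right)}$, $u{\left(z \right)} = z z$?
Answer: $\frac{32761}{25} \approx 1310.4$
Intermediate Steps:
$u{\left(z \right)} = z^{2}$
$d = 16$ ($d = \left(2^{2}\right)^{2} = 4^{2} = 16$)
$j{\left(Q,G \right)} = - \frac{14}{5}$ ($j{\left(Q,G \right)} = -3 - \frac{2}{-10} = -3 - - \frac{1}{5} = -3 + \frac{1}{5} = - \frac{14}{5}$)
$\left(39 + j{\left(d 1 \cdot 3 \left(-5\right),-9 \right)}\right)^{2} = \left(39 - \frac{14}{5}\right)^{2} = \left(\frac{181}{5}\right)^{2} = \frac{32761}{25}$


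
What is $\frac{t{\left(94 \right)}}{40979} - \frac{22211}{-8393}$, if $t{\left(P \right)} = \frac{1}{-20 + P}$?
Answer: $\frac{9621952357}{3635902754} \approx 2.6464$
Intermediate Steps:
$\frac{t{\left(94 \right)}}{40979} - \frac{22211}{-8393} = \frac{1}{\left(-20 + 94\right) 40979} - \frac{22211}{-8393} = \frac{1}{74} \cdot \frac{1}{40979} - - \frac{3173}{1199} = \frac{1}{74} \cdot \frac{1}{40979} + \frac{3173}{1199} = \frac{1}{3032446} + \frac{3173}{1199} = \frac{9621952357}{3635902754}$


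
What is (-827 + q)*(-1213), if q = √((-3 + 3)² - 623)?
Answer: 1003151 - 1213*I*√623 ≈ 1.0032e+6 - 30276.0*I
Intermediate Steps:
q = I*√623 (q = √(0² - 623) = √(0 - 623) = √(-623) = I*√623 ≈ 24.96*I)
(-827 + q)*(-1213) = (-827 + I*√623)*(-1213) = 1003151 - 1213*I*√623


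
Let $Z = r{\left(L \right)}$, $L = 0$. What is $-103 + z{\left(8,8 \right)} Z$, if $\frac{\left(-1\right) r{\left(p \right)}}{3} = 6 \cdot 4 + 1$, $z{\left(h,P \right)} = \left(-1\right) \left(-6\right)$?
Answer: $-553$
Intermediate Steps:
$z{\left(h,P \right)} = 6$
$r{\left(p \right)} = -75$ ($r{\left(p \right)} = - 3 \left(6 \cdot 4 + 1\right) = - 3 \left(24 + 1\right) = \left(-3\right) 25 = -75$)
$Z = -75$
$-103 + z{\left(8,8 \right)} Z = -103 + 6 \left(-75\right) = -103 - 450 = -553$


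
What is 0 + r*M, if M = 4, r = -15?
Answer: -60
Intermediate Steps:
0 + r*M = 0 - 15*4 = 0 - 60 = -60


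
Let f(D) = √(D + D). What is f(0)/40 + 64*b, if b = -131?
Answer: -8384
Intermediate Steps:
f(D) = √2*√D (f(D) = √(2*D) = √2*√D)
f(0)/40 + 64*b = (√2*√0)/40 + 64*(-131) = (√2*0)*(1/40) - 8384 = 0*(1/40) - 8384 = 0 - 8384 = -8384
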